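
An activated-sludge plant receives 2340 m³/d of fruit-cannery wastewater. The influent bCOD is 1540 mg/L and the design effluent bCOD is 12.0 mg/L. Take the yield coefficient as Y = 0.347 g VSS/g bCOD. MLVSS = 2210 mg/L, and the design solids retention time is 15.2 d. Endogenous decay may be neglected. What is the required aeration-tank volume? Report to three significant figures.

V ≈ 8530 m³

V·X = Y·Q·ΔS·θ_c gives V = 0.347 × 2340 × (1540 − 12.0) × 15.2 / 2210 = 8533 m³.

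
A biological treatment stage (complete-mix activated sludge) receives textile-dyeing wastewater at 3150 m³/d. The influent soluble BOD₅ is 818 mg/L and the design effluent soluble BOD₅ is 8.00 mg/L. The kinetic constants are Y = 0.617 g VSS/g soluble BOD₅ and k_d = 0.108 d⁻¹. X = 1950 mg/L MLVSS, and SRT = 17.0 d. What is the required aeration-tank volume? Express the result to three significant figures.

V ≈ 4840 m³

Rearranging the biomass balance for a CMAS with decay, V = Y·Q·ΔS·θ_c / [X·(1+k_d θ_c)] = 0.617 × 3150 × (818 − 8.00) × 17.0 / [1950 × (1 + 0.108 × 17.0)] = 2.68×10^7 / 5530 = 4839 m³.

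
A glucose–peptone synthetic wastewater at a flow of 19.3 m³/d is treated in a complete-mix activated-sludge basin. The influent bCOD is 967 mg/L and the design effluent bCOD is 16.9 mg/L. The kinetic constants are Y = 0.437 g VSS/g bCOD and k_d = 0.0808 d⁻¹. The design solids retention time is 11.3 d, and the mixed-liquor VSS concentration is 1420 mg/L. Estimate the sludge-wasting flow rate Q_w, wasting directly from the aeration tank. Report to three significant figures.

From the SRT design equation V = Y Q (S₀−S) θ_c / [X (1 + k_d θ_c)] = 0.437 × 19.3 × (967 − 16.9) × 11.3 / [1420 × (1 + 0.0808 × 11.3)] = 9.05×10^4 / 2717 = 33.33 m³.
With mixed-liquor wasting, θ_c = V/Q_w, so Q_w = V/θ_c = 33.33/11.3 = 2.950 m³/d.

Q_w ≈ 2.95 m³/d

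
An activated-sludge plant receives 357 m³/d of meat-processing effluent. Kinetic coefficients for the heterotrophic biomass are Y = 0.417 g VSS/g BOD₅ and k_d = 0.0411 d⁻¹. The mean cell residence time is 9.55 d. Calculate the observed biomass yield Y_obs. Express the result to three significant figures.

Y_obs ≈ 0.299 g VSS/g BOD₅

Y_obs = Y / (1 + k_d θ_c) = 0.417 / (1 + 0.0411 × 9.55) = 0.417 / 1.393 = 0.2995.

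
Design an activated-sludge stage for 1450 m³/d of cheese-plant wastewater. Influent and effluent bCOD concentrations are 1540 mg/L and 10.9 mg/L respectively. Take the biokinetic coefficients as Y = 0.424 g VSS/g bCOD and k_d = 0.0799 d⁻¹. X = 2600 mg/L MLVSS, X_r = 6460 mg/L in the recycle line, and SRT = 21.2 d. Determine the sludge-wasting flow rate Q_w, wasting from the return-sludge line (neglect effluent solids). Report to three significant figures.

Steady-state biomass mass balance: V·X·(1 + k_d·θ_c) = Y·Q·(S₀ − S)·θ_c, so V = 0.424 × 1450 × (1540 − 10.9) × 21.2 / [2600 × (1 + 0.0799 × 21.2)] = 1.99×10^7 / 7004 = 2845 m³.
Wasting from the return line (neglecting effluent solids): Q_w = V·X / (θ_c·X_r) = 2845 × 2600 / (21.2 × 6460) = 54.02 m³/d.

Q_w ≈ 54.0 m³/d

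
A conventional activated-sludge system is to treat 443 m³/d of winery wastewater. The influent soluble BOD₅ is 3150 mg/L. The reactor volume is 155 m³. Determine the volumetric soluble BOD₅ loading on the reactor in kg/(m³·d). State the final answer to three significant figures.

Applied soluble BOD₅ load per unit volume = Q·S₀/V = (443 × 3150/1000)/155.0 = 9.003 kg soluble BOD₅·m⁻³·d⁻¹.

L_v ≈ 9.00 kg soluble BOD₅/(m³·d)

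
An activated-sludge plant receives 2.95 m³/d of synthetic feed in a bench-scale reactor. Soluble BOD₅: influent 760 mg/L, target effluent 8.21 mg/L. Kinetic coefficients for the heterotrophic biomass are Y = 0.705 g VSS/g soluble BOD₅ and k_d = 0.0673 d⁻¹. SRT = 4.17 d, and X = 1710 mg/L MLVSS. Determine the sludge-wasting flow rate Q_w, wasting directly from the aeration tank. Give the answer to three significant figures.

Rearranging the biomass balance for a CMAS with decay, V = Y·Q·ΔS·θ_c / [X·(1+k_d θ_c)] = 0.705 × 2.95 × (760 − 8.21) × 4.17 / [1710 × (1 + 0.0673 × 4.17)] = 6.52×10^3 / 2190 = 2.977 m³.
With mixed-liquor wasting, θ_c = V/Q_w, so Q_w = V/θ_c = 2.977/4.17 = 0.7140 m³/d.

Q_w ≈ 0.714 m³/d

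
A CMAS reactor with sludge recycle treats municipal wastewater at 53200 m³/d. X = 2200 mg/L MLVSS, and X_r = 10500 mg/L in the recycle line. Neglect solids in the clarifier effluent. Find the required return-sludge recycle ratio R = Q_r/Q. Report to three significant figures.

R ≈ 0.265

Solids balance on the clarifier gives (1+R)X = R·X_r, so R = X/(X_r − X) = 2200 / (10500 − 2200) = 0.2651.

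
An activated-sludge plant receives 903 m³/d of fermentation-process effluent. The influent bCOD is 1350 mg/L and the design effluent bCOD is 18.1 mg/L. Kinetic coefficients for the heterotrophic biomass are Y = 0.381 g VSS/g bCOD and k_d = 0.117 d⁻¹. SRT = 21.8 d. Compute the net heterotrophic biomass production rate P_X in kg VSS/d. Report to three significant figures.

P_X ≈ 129 kg VSS/d

Y_obs = Y / (1 + k_d θ_c) = 0.381 / (1 + 0.117 × 21.8) = 0.381 / 3.551 = 0.1073.
Mass of bCOD removed per day: Q(S₀ − S) = 903 × 1332 g/m³ = 1203 kg/d.
So the net sludge growth is P_X = 0.1073 × 1203 = 129.1 kg VSS/d.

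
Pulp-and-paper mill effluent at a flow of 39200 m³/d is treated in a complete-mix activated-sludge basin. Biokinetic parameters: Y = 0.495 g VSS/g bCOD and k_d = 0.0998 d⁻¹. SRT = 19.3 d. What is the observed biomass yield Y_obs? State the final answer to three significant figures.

Y_obs ≈ 0.169 g VSS/g bCOD

Observed yield with endogenous decay: Y_obs = Y / (1 + k_d·θ_c) = 0.495 / (1 + 0.0998 × 19.3) = 0.495 / 2.926 = 0.1692 g VSS/g bCOD.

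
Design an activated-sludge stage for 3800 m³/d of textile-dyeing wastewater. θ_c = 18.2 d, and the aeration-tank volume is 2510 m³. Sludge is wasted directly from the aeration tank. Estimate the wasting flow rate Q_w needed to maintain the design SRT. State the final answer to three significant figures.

Wasting from the aeration tank: Q_w = V / θ_c = 2510 / 18.2 = 137.9 m³/d.

Q_w ≈ 138 m³/d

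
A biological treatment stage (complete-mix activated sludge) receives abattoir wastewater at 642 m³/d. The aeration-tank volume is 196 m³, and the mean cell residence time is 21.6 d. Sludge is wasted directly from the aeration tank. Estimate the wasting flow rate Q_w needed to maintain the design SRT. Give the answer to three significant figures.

For wasting at MLVSS concentration, Q_w = V/θ_c = 196.0/21.6 = 9.074 m³/d.

Q_w ≈ 9.07 m³/d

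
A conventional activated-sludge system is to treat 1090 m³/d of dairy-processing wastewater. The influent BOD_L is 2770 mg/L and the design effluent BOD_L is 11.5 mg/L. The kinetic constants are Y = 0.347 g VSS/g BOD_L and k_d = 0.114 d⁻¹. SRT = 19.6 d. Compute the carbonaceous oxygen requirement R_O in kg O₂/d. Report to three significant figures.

R_O ≈ 2550 kg O₂/d

Y_obs = Y / (1 + k_d θ_c) = 0.347 / (1 + 0.114 × 19.6) = 0.347 / 3.234 = 0.1073.
Substrate removed = Q·(S₀ − S) = 1090 m³/d × (2770 − 11.5) g/m³ = 3.01×10^6 g/d = 3007 kg/d.
Net sludge production P_X = 0.1073 × 3007 = 322.6 kg VSS/d.
R_O = Q·(S₀ − S) − 1.42·P_X = 3007 − 1.42 × 322.6 = 2549 kg O₂/d.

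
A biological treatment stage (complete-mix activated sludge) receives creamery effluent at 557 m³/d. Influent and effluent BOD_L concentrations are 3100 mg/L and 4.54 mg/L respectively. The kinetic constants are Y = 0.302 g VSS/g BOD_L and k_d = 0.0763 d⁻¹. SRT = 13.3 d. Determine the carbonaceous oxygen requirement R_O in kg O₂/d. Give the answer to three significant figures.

The observed yield is Y_obs = Y/(1 + k_d·θ_c) = 0.302 / (1 + 0.0763 × 13.3) = 0.302 / 2.015 = 0.1499 g VSS per g BOD_L removed.
Mass of BOD_L removed per day: Q(S₀ − S) = 557 × 3095 g/m³ = 1724 kg/d.
Biomass synthesised: P_X = Y_obs × 1724 = 258.4 kg VSS/d.
R_O = Q·(S₀ − S) − 1.42·P_X = 1724 − 1.42 × 258.4 = 1357 kg O₂/d.

R_O ≈ 1360 kg O₂/d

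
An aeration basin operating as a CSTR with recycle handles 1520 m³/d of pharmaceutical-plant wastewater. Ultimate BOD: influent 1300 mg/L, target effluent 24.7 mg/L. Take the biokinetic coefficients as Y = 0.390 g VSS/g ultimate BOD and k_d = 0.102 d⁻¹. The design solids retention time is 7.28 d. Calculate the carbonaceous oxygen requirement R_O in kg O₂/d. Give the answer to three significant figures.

R_O ≈ 1320 kg O₂/d

The observed yield is Y_obs = Y/(1 + k_d·θ_c) = 0.390 / (1 + 0.102 × 7.28) = 0.390 / 1.743 = 0.2238 g VSS per g ultimate BOD removed.
ΔS = 1300 − 24.7 = 1275 mg/L, so the substrate removal rate is 1520 × 1275/1000 = 1938 kg ultimate BOD/d.
Biomass synthesised: P_X = Y_obs × 1938 = 433.8 kg VSS/d.
Carbonaceous O₂ demand = substrate oxidised − cell-mass equivalent = 1938 − 1.42 × 433.8 = 1322 kg O₂/d.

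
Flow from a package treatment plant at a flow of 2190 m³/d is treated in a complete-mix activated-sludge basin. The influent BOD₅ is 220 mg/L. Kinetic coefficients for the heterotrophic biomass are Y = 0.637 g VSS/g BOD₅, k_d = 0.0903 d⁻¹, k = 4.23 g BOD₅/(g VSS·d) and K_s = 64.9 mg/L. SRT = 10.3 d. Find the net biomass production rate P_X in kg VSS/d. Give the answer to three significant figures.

P_X ≈ 156 kg VSS/d

From the Monod/SRT balance for a CMAS, S = K_s·(1+k_d θ_c)/[θ_c·(Y k − k_d) − 1] = 64.9 × (1 + 0.0903 × 10.3) / [10.3 × (0.637 × 4.23 − 0.0903) − 1] = 125.3 / 25.82 = 4.851 mg/L.
Correct the yield for decay: Y_obs = Y/(1 + k_d θ_c) = 0.637 / (1 + 0.0903 × 10.3) = 0.637 / 1.930 = 0.3300.
Substrate removed = Q·(S₀ − S) = 2190 m³/d × (220 − 4.85) g/m³ = 4.71×10^5 g/d = 471.2 kg/d.
P_X = Y_obs · Q(S₀ − S) = 0.3300 × 471.2 = 155.5 kg VSS/d.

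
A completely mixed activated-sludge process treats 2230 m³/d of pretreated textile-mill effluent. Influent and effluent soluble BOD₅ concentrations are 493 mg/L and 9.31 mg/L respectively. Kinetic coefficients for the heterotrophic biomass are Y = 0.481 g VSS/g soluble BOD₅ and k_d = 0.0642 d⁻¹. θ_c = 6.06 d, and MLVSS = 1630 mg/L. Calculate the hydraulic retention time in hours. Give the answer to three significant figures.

Rearranging the biomass balance for a CMAS with decay, V = Y·Q·ΔS·θ_c / [X·(1+k_d θ_c)] = 0.481 × 2230 × (493 − 9.31) × 6.06 / [1630 × (1 + 0.0642 × 6.06)] = 3.14×10^6 / 2264 = 1389 m³.
Hydraulic retention time τ = V/Q = 1389 / 2230 = 0.6227 d = 14.94 h.

τ ≈ 14.9 h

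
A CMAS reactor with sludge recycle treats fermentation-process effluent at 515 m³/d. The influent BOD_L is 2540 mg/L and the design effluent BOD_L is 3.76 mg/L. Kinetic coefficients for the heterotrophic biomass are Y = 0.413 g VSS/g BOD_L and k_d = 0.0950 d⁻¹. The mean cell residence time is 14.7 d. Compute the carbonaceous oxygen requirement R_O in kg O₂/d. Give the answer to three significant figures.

R_O ≈ 987 kg O₂/d

Y_obs = Y / (1 + k_d θ_c) = 0.413 / (1 + 0.0950 × 14.7) = 0.413 / 2.396 = 0.1723.
Mass of BOD_L removed per day: Q(S₀ − S) = 515 × 2536 g/m³ = 1306 kg/d.
P_X = Y_obs·Q·(S₀ − S) = 0.1723 × 1306 = 225.1 kg VSS/d.
R_O = Q·(S₀ − S) − 1.42·P_X = 1306 − 1.42 × 225.1 = 986.5 kg O₂/d.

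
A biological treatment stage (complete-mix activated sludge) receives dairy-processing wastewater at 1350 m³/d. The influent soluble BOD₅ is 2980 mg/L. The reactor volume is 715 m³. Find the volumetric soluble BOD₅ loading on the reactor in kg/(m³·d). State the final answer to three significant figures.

Applied soluble BOD₅ load per unit volume = Q·S₀/V = (1350 × 2980/1000)/715.0 = 5.627 kg soluble BOD₅·m⁻³·d⁻¹.

L_v ≈ 5.63 kg soluble BOD₅/(m³·d)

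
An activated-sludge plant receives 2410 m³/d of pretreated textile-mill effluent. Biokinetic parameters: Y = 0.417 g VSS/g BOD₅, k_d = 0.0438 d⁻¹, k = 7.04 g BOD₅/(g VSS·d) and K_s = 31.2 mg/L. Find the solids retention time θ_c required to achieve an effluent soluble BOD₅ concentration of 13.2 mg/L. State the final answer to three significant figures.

θ_c ≈ 1.21 d

At the target effluent, Y k S/(K_s+S) = 0.417×7.04×13.2/44.40 = 0.8728 d⁻¹.
1/θ_c = 0.8728 − 0.0438 = 0.8290 d⁻¹, so θ_c = 1.206 d.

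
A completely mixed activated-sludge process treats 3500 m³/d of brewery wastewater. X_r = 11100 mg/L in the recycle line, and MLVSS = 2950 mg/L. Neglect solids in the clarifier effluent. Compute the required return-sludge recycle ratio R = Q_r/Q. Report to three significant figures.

R = Q_r/Q = X/(X_r − X) = 2950 / (11100 − 2950) = 0.3620.

R ≈ 0.362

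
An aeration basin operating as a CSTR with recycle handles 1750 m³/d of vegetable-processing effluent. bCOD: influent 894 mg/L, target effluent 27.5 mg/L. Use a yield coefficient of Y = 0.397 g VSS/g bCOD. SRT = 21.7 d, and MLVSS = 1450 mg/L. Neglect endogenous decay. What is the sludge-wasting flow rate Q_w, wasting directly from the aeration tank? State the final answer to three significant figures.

Q_w ≈ 415 m³/d

Biomass mass balance (decay neglected): V·X = Y·Q·(S₀ − S)·θ_c, so V = 0.397 × 1750 × (894 − 27.5) × 21.7 / 1450 = 9009 m³.
With mixed-liquor wasting, θ_c = V/Q_w, so Q_w = V/θ_c = 9009/21.7 = 415.2 m³/d.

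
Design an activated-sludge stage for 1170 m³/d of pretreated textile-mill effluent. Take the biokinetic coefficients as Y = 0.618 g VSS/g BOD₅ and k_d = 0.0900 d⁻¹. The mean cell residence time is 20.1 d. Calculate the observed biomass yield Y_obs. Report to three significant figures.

Y_obs ≈ 0.220 g VSS/g BOD₅

The observed yield is Y_obs = Y/(1 + k_d·θ_c) = 0.618 / (1 + 0.0900 × 20.1) = 0.618 / 2.809 = 0.2200 g VSS per g BOD₅ removed.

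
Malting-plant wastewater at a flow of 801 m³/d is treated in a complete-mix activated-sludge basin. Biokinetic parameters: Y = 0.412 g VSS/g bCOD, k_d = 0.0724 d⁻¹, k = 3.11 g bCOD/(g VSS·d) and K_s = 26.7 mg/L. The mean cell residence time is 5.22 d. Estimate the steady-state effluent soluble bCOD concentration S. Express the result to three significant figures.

For a completely mixed reactor with recycle the Lawrence–McCarty relation gives S = K_s·(1 + k_d·θ_c) / [θ_c·(Y·k − k_d) − 1] = 26.7 × (1 + 0.0724 × 5.22) / [5.22 × (0.412 × 3.11 − 0.0724) − 1] = 36.79 / 5.311 = 6.928 mg/L.

S ≈ 6.93 mg/L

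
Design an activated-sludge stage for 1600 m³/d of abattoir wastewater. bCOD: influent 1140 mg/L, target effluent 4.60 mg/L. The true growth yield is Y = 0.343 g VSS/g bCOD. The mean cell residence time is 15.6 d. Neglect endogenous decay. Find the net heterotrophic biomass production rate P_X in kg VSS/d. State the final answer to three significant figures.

With endogenous decay neglected, the observed yield equals the true yield: Y_obs = Y = 0.343 g VSS/g bCOD.
ΔS = 1140 − 4.60 = 1135 mg/L, so the substrate removal rate is 1600 × 1135/1000 = 1817 kg bCOD/d.
Net biomass production P_X = Y_obs × Q·(S₀ − S) = 0.3430 × 1817 = 623.1 kg VSS/d.

P_X ≈ 623 kg VSS/d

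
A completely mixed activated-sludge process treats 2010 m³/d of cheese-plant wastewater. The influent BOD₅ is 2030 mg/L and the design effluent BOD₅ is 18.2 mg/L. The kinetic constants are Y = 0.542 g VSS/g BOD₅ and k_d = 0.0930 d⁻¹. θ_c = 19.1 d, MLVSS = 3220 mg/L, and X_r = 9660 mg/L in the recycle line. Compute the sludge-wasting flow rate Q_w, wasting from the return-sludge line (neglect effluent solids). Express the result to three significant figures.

Steady-state biomass mass balance: V·X·(1 + k_d·θ_c) = Y·Q·(S₀ − S)·θ_c, so V = 0.542 × 2010 × (2030 − 18.2) × 19.1 / [3220 × (1 + 0.0930 × 19.1)] = 4.19×10^7 / 8940 = 4683 m³.
Q_w = (V·X)/(θ_c X_r) = 4683 × 3220 / (19.1 × 9660) = 81.72 m³/d.

Q_w ≈ 81.7 m³/d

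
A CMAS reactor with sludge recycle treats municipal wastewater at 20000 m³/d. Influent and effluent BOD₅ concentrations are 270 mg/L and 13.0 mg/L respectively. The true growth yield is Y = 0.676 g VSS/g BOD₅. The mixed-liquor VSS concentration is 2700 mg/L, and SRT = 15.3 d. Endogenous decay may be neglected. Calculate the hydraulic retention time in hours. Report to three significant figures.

τ ≈ 23.6 h

With k_d = 0 the design equation reduces to V = Y Q (S₀−S) θ_c / X = 0.676 × 20000 × (270 − 13.0) × 15.3 / 2700 = 19690 m³.
τ = V/Q = 19690/20000 = 0.9845 d, or 23.63 h.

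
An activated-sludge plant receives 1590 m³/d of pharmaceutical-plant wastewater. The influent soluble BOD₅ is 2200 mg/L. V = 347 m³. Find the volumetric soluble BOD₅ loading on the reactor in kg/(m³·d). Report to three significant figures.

L_v = Q S₀ / V = 1590 × 2200 × 10⁻³ / 347.0 = 10.08 kg/(m³·d).

L_v ≈ 10.1 kg soluble BOD₅/(m³·d)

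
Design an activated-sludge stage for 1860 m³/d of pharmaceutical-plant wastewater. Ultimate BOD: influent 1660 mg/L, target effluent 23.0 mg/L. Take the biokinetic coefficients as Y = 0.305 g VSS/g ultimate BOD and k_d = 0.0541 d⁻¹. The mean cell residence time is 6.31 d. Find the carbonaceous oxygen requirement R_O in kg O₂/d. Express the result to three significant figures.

R_O ≈ 2060 kg O₂/d

Observed yield with endogenous decay: Y_obs = Y / (1 + k_d·θ_c) = 0.305 / (1 + 0.0541 × 6.31) = 0.305 / 1.341 = 0.2274 g VSS/g ultimate BOD.
Mass of ultimate BOD removed per day: Q(S₀ − S) = 1860 × 1637 g/m³ = 3045 kg/d.
Net sludge production P_X = 0.2274 × 3045 = 692.3 kg VSS/d.
R_O = Q·ΔS − 1.42 P_X = 3045 − 983.1 = 2062 kg O₂/d.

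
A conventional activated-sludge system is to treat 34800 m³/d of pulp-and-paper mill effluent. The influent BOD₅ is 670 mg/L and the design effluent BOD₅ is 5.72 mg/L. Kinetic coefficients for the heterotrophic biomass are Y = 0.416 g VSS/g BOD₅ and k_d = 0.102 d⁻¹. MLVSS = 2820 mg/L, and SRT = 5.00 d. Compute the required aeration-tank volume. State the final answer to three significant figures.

V ≈ 11300 m³

Steady-state biomass mass balance: V·X·(1 + k_d·θ_c) = Y·Q·(S₀ − S)·θ_c, so V = 0.416 × 34800 × (670 − 5.72) × 5.00 / [2820 × (1 + 0.102 × 5.00)] = 4.81×10^7 / 4258 = 11292 m³.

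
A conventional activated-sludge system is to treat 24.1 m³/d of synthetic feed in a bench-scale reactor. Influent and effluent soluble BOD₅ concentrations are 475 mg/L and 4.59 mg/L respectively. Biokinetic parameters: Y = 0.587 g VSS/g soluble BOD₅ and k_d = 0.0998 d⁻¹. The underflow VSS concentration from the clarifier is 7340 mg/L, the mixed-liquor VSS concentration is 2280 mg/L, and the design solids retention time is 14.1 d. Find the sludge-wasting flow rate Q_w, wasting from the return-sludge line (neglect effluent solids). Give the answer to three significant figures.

Q_w ≈ 0.377 m³/d

Rearranging the biomass balance for a CMAS with decay, V = Y·Q·ΔS·θ_c / [X·(1+k_d θ_c)] = 0.587 × 24.1 × (475 − 4.59) × 14.1 / [2280 × (1 + 0.0998 × 14.1)] = 9.38×10^4 / 5488 = 17.10 m³.
θ_c = V·X/(Q_w·X_r) when wasting from the recycle, so Q_w = V·X/(θ_c·X_r) = 17.10 × 2280 / (14.1 × 7340) = 0.3766 m³/d.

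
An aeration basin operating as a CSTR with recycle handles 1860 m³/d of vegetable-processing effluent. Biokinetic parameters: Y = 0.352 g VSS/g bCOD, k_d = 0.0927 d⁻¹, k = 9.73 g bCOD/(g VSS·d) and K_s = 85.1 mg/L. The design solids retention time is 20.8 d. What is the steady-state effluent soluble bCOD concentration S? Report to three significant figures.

For a completely mixed reactor with recycle the Lawrence–McCarty relation gives S = K_s·(1 + k_d·θ_c) / [θ_c·(Y·k − k_d) − 1] = 85.1 × (1 + 0.0927 × 20.8) / [20.8 × (0.352 × 9.73 − 0.0927) − 1] = 249.2 / 68.31 = 3.648 mg/L.

S ≈ 3.65 mg/L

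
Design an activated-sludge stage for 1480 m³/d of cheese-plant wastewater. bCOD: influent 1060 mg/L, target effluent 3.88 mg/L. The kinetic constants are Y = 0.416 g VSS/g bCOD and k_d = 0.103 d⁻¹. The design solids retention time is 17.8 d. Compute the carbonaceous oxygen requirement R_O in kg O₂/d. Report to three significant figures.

The observed yield is Y_obs = Y/(1 + k_d·θ_c) = 0.416 / (1 + 0.103 × 17.8) = 0.416 / 2.833 = 0.1468 g VSS per g bCOD removed.
ΔS = 1060 − 3.88 = 1056 mg/L, so the substrate removal rate is 1480 × 1056/1000 = 1563 kg bCOD/d.
P_X = Y_obs·Q·(S₀ − S) = 0.1468 × 1563 = 229.5 kg VSS/d.
Carbonaceous O₂ demand = substrate oxidised − cell-mass equivalent = 1563 − 1.42 × 229.5 = 1237 kg O₂/d.

R_O ≈ 1240 kg O₂/d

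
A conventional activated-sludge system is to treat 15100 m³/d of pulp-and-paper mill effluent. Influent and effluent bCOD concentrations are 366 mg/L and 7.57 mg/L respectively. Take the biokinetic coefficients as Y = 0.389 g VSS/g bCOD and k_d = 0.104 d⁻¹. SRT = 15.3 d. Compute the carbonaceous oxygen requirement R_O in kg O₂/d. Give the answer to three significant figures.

R_O ≈ 4260 kg O₂/d

Y_obs = Y / (1 + k_d θ_c) = 0.389 / (1 + 0.104 × 15.3) = 0.389 / 2.591 = 0.1501.
Substrate removed = Q·(S₀ − S) = 15100 m³/d × (366 − 7.57) g/m³ = 5.41×10^6 g/d = 5412 kg/d.
Net sludge production P_X = 0.1501 × 5412 = 812.5 kg VSS/d.
R_O = Q·(S₀ − S) − 1.42·P_X = 5412 − 1.42 × 812.5 = 4259 kg O₂/d.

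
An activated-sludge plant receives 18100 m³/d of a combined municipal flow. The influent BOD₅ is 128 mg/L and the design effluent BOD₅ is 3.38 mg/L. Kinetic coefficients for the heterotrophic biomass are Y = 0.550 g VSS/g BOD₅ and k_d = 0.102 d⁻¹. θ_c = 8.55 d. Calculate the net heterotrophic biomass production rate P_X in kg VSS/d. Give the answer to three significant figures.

P_X ≈ 663 kg VSS/d

Observed yield with endogenous decay: Y_obs = Y / (1 + k_d·θ_c) = 0.550 / (1 + 0.102 × 8.55) = 0.550 / 1.872 = 0.2938 g VSS/g BOD₅.
ΔS = 128 − 3.38 = 124.6 mg/L, so the substrate removal rate is 18100 × 124.6/1000 = 2256 kg BOD₅/d.
P_X = Y_obs · Q(S₀ − S) = 0.2938 × 2256 = 662.7 kg VSS/d.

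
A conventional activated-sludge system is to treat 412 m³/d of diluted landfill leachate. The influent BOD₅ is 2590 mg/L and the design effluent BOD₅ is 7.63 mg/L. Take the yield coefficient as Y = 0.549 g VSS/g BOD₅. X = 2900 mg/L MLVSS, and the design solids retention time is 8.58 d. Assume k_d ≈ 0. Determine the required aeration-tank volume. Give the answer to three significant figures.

Biomass mass balance (decay neglected): V·X = Y·Q·(S₀ − S)·θ_c, so V = 0.549 × 412 × (2590 − 7.63) × 8.58 / 2900 = 1728 m³.

V ≈ 1730 m³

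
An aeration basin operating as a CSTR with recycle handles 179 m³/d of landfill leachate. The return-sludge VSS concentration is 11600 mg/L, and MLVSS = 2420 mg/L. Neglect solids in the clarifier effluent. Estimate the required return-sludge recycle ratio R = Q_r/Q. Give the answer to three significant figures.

Mass balance around the secondary clarifier (neglecting effluent solids): R = X / (X_r − X) = 2420 / (11600 − 2420) = 0.2636.

R ≈ 0.264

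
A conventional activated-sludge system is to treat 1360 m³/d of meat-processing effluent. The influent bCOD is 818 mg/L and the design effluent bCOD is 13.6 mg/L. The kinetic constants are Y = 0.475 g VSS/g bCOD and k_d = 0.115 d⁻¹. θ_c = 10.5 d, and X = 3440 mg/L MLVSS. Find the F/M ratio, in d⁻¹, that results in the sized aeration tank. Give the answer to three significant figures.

Rearranging the biomass balance for a CMAS with decay, V = Y·Q·ΔS·θ_c / [X·(1+k_d θ_c)] = 0.475 × 1360 × (818 − 13.6) × 10.5 / [3440 × (1 + 0.115 × 10.5)] = 5.46×10^6 / 7594 = 718.5 m³.
Food-to-microorganism ratio F/M = Q S₀ / (V X) = 1360 × 818 / (718.5 × 3440) = 0.4501 d⁻¹.

F/M ≈ 0.450 d⁻¹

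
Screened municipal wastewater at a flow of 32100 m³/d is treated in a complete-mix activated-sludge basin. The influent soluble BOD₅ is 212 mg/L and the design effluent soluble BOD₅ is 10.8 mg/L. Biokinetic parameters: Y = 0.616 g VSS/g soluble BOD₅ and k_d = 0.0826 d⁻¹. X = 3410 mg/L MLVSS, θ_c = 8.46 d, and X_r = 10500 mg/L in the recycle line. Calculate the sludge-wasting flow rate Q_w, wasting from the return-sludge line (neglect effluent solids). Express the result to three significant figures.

Q_w ≈ 223 m³/d

From the SRT design equation V = Y Q (S₀−S) θ_c / [X (1 + k_d θ_c)] = 0.616 × 32100 × (212 − 10.8) × 8.46 / [3410 × (1 + 0.0826 × 8.46)] = 3.37×10^7 / 5793 = 5810 m³.
Q_w = (V·X)/(θ_c X_r) = 5810 × 3410 / (8.46 × 10500) = 223.0 m³/d.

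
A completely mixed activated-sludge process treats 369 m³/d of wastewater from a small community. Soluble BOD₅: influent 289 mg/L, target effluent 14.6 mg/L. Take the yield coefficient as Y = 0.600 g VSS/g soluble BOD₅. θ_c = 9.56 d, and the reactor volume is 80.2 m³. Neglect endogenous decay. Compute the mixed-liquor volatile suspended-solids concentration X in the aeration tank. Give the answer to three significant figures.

X ≈ 7240 mg/L

X = Y·Q·ΔS·θ_c / V = 0.600 × 369 × (289 − 14.6) × 9.56 / 80.2 = 7242 mg/L.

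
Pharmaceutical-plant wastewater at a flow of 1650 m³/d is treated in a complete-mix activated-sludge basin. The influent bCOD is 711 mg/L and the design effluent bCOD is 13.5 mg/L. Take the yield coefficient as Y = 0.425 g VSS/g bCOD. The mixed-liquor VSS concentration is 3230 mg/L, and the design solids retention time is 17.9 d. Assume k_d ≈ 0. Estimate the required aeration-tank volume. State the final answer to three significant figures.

Biomass mass balance (decay neglected): V·X = Y·Q·(S₀ − S)·θ_c, so V = 0.425 × 1650 × (711 − 13.5) × 17.9 / 3230 = 2711 m³.

V ≈ 2710 m³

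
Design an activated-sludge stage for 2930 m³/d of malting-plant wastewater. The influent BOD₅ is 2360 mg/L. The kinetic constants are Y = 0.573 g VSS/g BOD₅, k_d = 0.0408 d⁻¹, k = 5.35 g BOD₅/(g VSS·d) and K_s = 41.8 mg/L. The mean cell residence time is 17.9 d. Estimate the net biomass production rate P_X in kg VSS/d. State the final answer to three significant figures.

P_X ≈ 2290 kg VSS/d

For a completely mixed reactor with recycle the Lawrence–McCarty relation gives S = K_s·(1 + k_d·θ_c) / [θ_c·(Y·k − k_d) − 1] = 41.8 × (1 + 0.0408 × 17.9) / [17.9 × (0.573 × 5.35 − 0.0408) − 1] = 72.33 / 53.14 = 1.361 mg/L.
Correct the yield for decay: Y_obs = Y/(1 + k_d θ_c) = 0.573 / (1 + 0.0408 × 17.9) = 0.573 / 1.730 = 0.3312.
Q·(S₀ − S) = 2930 × (2360 − 1.36) × 10⁻³ = 6911 kg/d removed.
Net biomass production P_X = Y_obs × Q·(S₀ − S) = 0.3312 × 6911 = 2289 kg VSS/d.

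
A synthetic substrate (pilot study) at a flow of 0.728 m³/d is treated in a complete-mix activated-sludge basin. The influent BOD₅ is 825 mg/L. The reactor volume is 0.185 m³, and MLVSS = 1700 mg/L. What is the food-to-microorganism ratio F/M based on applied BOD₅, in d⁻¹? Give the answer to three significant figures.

F/M ≈ 1.91 d⁻¹

Food-to-microorganism ratio F/M = Q S₀ / (V X) = 0.728 × 825 / (0.1850 × 1700) = 1.910 d⁻¹.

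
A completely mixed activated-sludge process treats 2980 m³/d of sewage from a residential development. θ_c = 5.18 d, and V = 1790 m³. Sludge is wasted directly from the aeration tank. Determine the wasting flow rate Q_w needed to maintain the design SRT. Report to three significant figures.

With mixed-liquor wasting, θ_c = V/Q_w, so Q_w = V/θ_c = 1790/5.18 = 345.6 m³/d.

Q_w ≈ 346 m³/d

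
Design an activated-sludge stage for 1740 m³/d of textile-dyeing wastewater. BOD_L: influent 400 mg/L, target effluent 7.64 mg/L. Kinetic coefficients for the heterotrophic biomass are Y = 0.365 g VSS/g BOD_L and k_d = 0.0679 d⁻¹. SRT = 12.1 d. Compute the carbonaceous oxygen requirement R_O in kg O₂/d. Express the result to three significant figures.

R_O ≈ 488 kg O₂/d

Observed yield with endogenous decay: Y_obs = Y / (1 + k_d·θ_c) = 0.365 / (1 + 0.0679 × 12.1) = 0.365 / 1.822 = 0.2004 g VSS/g BOD_L.
ΔS = 400 − 7.64 = 392.4 mg/L, so the substrate removal rate is 1740 × 392.4/1000 = 682.7 kg BOD_L/d.
Net sludge production P_X = 0.2004 × 682.7 = 136.8 kg VSS/d.
Carbonaceous O₂ demand = substrate oxidised − cell-mass equivalent = 682.7 − 1.42 × 136.8 = 488.5 kg O₂/d.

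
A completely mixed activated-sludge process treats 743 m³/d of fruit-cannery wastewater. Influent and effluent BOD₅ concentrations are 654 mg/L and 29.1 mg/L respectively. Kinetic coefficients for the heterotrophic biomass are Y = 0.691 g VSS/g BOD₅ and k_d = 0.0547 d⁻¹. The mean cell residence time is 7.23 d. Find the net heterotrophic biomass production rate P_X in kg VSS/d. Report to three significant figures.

P_X ≈ 230 kg VSS/d

Correct the yield for decay: Y_obs = Y/(1 + k_d θ_c) = 0.691 / (1 + 0.0547 × 7.23) = 0.691 / 1.395 = 0.4952.
Mass of BOD₅ removed per day: Q(S₀ − S) = 743 × 624.9 g/m³ = 464.3 kg/d.
P_X = Y_obs · Q(S₀ − S) = 0.4952 × 464.3 = 229.9 kg VSS/d.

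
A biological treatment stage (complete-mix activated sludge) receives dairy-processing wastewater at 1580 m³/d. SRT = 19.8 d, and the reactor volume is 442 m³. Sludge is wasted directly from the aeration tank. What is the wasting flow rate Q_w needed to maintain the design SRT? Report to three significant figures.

Q_w ≈ 22.3 m³/d

With mixed-liquor wasting, θ_c = V/Q_w, so Q_w = V/θ_c = 442.0/19.8 = 22.32 m³/d.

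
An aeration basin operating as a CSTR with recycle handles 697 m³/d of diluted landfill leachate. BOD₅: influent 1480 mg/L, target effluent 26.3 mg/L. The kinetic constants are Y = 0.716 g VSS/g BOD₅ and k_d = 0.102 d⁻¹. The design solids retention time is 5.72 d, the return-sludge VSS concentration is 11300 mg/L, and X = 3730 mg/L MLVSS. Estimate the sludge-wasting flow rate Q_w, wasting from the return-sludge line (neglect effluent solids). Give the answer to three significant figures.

Q_w ≈ 40.5 m³/d

Steady-state biomass mass balance: V·X·(1 + k_d·θ_c) = Y·Q·(S₀ − S)·θ_c, so V = 0.716 × 697 × (1480 − 26.3) × 5.72 / [3730 × (1 + 0.102 × 5.72)] = 4.15×10^6 / 5906 = 702.6 m³.
Wasting from the return line (neglecting effluent solids): Q_w = V·X / (θ_c·X_r) = 702.6 × 3730 / (5.72 × 11300) = 40.55 m³/d.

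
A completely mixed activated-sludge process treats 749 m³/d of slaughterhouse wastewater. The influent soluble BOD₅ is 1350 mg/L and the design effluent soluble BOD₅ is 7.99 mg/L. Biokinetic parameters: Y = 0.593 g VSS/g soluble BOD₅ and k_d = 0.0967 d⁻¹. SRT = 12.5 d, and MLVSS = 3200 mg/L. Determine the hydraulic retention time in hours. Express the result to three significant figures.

Steady-state biomass mass balance: V·X·(1 + k_d·θ_c) = Y·Q·(S₀ − S)·θ_c, so V = 0.593 × 749 × (1350 − 7.99) × 12.5 / [3200 × (1 + 0.0967 × 12.5)] = 7.45×10^6 / 7068 = 1054 m³.
Hydraulic retention time τ = V/Q = 1054 / 749 = 1.407 d = 33.78 h.

τ ≈ 33.8 h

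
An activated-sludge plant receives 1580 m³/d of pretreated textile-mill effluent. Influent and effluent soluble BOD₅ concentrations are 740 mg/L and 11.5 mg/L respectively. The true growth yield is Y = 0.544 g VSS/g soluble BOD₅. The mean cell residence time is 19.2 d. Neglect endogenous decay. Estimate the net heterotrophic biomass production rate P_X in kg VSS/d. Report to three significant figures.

P_X ≈ 626 kg VSS/d

Since k_d ≈ 0, Y_obs = Y = 0.544 g VSS/g soluble BOD₅.
Q·(S₀ − S) = 1580 × (740 − 11.5) × 10⁻³ = 1151 kg/d removed.
P_X = Y_obs · Q(S₀ − S) = 0.5440 × 1151 = 626.2 kg VSS/d.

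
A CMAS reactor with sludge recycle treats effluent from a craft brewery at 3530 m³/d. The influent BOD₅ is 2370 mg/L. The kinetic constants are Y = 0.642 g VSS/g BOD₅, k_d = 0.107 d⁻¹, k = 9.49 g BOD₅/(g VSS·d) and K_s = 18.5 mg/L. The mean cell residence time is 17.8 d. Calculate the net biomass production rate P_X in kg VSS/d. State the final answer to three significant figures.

Effluent substrate depends only on kinetics and SRT: S = K_s(1 + k_d θ_c) / [θ_c(Yk − k_d) − 1] = 18.5 × (1 + 0.107 × 17.8) / [17.8 × (0.642 × 9.49 − 0.107) − 1] = 53.74 / 105.5 = 0.5091 mg/L.
The observed yield is Y_obs = Y/(1 + k_d·θ_c) = 0.642 / (1 + 0.107 × 17.8) = 0.642 / 2.905 = 0.2210 g VSS per g BOD₅ removed.
Substrate removed = Q·(S₀ − S) = 3530 m³/d × (2370 − 0.509) g/m³ = 8.36×10^6 g/d = 8364 kg/d.
So the net sludge growth is P_X = 0.2210 × 8364 = 1849 kg VSS/d.

P_X ≈ 1850 kg VSS/d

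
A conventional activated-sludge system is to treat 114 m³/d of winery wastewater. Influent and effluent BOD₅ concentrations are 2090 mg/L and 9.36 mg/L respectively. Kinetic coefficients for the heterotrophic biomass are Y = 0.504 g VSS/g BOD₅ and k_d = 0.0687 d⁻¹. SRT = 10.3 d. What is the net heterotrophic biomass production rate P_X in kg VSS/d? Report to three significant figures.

P_X ≈ 70.0 kg VSS/d

Correct the yield for decay: Y_obs = Y/(1 + k_d θ_c) = 0.504 / (1 + 0.0687 × 10.3) = 0.504 / 1.708 = 0.2951.
Q·(S₀ − S) = 114 × (2090 − 9.36) × 10⁻³ = 237.2 kg/d removed.
Net biomass production P_X = Y_obs × Q·(S₀ − S) = 0.2951 × 237.2 = 70.01 kg VSS/d.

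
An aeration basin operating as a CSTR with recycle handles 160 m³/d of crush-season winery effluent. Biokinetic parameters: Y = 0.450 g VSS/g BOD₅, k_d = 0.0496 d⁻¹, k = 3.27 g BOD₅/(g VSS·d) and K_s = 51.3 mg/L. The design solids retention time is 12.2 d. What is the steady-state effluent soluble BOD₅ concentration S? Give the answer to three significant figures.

S ≈ 5.04 mg/L

From the Monod/SRT balance for a CMAS, S = K_s·(1+k_d θ_c)/[θ_c·(Y k − k_d) − 1] = 51.3 × (1 + 0.0496 × 12.2) / [12.2 × (0.450 × 3.27 − 0.0496) − 1] = 82.34 / 16.35 = 5.037 mg/L.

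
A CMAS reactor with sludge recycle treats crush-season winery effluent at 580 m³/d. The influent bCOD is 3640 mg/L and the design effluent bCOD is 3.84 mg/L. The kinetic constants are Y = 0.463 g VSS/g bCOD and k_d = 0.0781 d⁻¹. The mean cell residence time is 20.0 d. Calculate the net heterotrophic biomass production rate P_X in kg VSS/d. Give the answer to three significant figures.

P_X ≈ 381 kg VSS/d

The observed yield is Y_obs = Y/(1 + k_d·θ_c) = 0.463 / (1 + 0.0781 × 20.0) = 0.463 / 2.562 = 0.1807 g VSS per g bCOD removed.
ΔS = 3640 − 3.84 = 3636 mg/L, so the substrate removal rate is 580 × 3636/1000 = 2109 kg bCOD/d.
Biomass produced: P_X = Y_obs·Q·ΔS = 0.1807 × 2109 ≈ 381.1 kg VSS/d.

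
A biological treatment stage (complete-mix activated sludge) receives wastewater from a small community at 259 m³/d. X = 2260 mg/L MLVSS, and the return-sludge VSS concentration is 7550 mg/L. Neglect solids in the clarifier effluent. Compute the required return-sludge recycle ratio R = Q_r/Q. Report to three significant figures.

R = Q_r/Q = X/(X_r − X) = 2260 / (7550 − 2260) = 0.4272.

R ≈ 0.427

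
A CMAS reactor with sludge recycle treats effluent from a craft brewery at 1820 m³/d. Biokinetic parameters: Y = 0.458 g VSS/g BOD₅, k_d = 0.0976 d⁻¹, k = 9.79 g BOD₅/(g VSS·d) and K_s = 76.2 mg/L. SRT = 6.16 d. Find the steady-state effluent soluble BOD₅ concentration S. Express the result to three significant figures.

For a completely mixed reactor with recycle the Lawrence–McCarty relation gives S = K_s·(1 + k_d·θ_c) / [θ_c·(Y·k − k_d) − 1] = 76.2 × (1 + 0.0976 × 6.16) / [6.16 × (0.458 × 9.79 − 0.0976) − 1] = 122.0 / 26.02 = 4.689 mg/L.

S ≈ 4.69 mg/L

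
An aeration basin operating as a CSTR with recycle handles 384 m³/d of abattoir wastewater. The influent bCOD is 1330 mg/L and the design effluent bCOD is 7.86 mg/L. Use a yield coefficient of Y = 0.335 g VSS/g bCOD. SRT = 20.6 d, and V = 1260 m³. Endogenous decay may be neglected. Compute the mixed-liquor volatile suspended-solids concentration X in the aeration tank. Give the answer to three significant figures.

X ≈ 2780 mg/L

From V·X = Y·Q·(S₀ − S)·θ_c (decay neglected): X = 0.335 × 384 × (1330 − 7.86) × 20.6 / 1260 = 2781 mg/L.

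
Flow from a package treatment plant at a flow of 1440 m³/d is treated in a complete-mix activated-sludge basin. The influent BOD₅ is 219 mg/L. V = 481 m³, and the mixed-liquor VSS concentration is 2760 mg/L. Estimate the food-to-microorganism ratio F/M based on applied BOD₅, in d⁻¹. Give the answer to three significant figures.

F/M ≈ 0.238 d⁻¹

F/M = Q·S₀ / (V·X) = 1440 × 219 / (481.0 × 2760) = 0.2375 g BOD₅·(g VSS·d)⁻¹.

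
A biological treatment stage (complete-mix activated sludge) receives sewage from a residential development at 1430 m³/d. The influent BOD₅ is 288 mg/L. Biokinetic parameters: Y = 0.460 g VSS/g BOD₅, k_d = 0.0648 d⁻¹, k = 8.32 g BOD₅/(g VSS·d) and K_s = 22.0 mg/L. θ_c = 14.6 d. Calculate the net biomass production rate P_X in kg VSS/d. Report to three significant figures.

P_X ≈ 97.1 kg VSS/d

For a completely mixed reactor with recycle the Lawrence–McCarty relation gives S = K_s·(1 + k_d·θ_c) / [θ_c·(Y·k − k_d) − 1] = 22.0 × (1 + 0.0648 × 14.6) / [14.6 × (0.460 × 8.32 − 0.0648) − 1] = 42.81 / 53.93 = 0.7939 mg/L.
Observed yield with endogenous decay: Y_obs = Y / (1 + k_d·θ_c) = 0.460 / (1 + 0.0648 × 14.6) = 0.460 / 1.946 = 0.2364 g VSS/g BOD₅.
ΔS = 288 − 0.794 = 287.2 mg/L, so the substrate removal rate is 1430 × 287.2/1000 = 410.7 kg BOD₅/d.
P_X = Y_obs · Q(S₀ − S) = 0.2364 × 410.7 = 97.08 kg VSS/d.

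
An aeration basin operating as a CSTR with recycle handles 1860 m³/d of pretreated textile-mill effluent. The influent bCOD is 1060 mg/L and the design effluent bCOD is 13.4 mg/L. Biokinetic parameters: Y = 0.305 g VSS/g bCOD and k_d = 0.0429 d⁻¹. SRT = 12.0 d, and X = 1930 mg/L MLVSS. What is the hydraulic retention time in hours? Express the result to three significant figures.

Steady-state biomass mass balance: V·X·(1 + k_d·θ_c) = Y·Q·(S₀ − S)·θ_c, so V = 0.305 × 1860 × (1060 − 13.4) × 12.0 / [1930 × (1 + 0.0429 × 12.0)] = 7.12×10^6 / 2924 = 2437 m³.
HRT = V/Q = 2437 m³ / 1860 m³·d⁻¹ = 1.310 d × 24 = 31.45 h.

τ ≈ 31.4 h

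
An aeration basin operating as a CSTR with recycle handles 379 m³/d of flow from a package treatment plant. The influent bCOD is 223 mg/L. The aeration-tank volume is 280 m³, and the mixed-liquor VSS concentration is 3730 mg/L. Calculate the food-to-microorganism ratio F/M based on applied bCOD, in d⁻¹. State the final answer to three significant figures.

F/M = applied load / biomass = Q·S₀/(V·X) = 379 × 223 / (280.0 × 3730) = 0.08092 d⁻¹.

F/M ≈ 0.0809 d⁻¹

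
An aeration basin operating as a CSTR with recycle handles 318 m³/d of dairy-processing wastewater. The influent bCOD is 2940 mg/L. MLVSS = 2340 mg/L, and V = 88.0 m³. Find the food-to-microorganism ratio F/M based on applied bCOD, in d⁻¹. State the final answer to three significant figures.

F/M ≈ 4.54 d⁻¹

F/M = applied load / biomass = Q·S₀/(V·X) = 318 × 2940 / (88.00 × 2340) = 4.540 d⁻¹.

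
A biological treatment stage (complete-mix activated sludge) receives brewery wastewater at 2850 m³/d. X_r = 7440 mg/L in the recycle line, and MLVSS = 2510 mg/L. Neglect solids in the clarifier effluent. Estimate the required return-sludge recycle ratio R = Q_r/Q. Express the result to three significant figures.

R ≈ 0.509

Mass balance around the secondary clarifier (neglecting effluent solids): R = X / (X_r − X) = 2510 / (7440 − 2510) = 0.5091.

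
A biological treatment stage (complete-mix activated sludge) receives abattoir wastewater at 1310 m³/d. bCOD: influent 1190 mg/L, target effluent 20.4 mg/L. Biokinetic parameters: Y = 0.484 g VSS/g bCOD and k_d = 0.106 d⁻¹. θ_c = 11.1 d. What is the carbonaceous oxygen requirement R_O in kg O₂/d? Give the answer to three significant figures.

R_O ≈ 1050 kg O₂/d

Y_obs = Y / (1 + k_d θ_c) = 0.484 / (1 + 0.106 × 11.1) = 0.484 / 2.177 = 0.2224.
Substrate removed = Q·(S₀ − S) = 1310 m³/d × (1190 − 20.4) g/m³ = 1.53×10^6 g/d = 1532 kg/d.
P_X = Y_obs·Q·(S₀ − S) = 0.2224 × 1532 = 340.7 kg VSS/d.
R_O = Q·ΔS − 1.42 P_X = 1532 − 483.8 = 1048 kg O₂/d.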